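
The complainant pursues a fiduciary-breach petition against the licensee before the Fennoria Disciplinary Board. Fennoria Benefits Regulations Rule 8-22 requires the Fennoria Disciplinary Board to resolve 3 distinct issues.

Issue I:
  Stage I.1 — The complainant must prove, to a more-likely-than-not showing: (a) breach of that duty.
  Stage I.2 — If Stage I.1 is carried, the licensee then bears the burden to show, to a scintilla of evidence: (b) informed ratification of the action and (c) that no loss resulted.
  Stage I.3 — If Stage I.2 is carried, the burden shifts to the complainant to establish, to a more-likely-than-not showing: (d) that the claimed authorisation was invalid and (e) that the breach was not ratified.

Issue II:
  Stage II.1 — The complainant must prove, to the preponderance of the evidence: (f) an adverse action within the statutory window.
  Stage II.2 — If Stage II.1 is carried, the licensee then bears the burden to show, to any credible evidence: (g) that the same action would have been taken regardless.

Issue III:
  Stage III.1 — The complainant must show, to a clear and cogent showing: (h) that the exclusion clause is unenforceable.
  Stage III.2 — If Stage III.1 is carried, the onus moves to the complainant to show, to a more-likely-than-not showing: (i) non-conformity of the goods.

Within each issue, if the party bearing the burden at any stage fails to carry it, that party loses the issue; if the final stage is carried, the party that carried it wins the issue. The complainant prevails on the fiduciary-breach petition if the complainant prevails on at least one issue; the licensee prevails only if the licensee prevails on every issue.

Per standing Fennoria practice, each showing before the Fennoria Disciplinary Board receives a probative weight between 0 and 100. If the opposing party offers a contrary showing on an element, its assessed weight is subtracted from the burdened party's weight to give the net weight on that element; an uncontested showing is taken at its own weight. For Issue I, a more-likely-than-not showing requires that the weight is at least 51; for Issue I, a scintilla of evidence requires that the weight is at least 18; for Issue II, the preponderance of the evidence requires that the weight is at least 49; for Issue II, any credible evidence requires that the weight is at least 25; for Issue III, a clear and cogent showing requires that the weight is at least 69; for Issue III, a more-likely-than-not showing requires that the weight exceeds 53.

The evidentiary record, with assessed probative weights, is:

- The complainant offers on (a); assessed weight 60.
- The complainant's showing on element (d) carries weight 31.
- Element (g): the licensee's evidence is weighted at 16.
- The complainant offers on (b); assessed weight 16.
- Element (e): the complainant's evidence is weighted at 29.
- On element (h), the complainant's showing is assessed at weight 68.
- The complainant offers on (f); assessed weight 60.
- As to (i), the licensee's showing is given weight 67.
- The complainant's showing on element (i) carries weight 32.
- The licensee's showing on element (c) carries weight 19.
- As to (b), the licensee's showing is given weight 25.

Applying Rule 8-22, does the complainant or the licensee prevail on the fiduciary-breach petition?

— Issue I —
Stage I.1 — burden on complainant; standard: a more-likely-than-not showing (weight is at least 51).
    (a): 60 ≥ 51 [met]
  Stage I.1 carried; the burden shifts to the licensee.
Stage I.2 — burden on licensee; standard: a scintilla of evidence (weight is at least 18).
    (b): 25 − 16 = 9 < 18 [not met]
    (c): 19 ≥ 18 [met]
  The licensee does not carry Stage I.2.
So the complainant prevails on this issue.
— Issue II —
Stage II.1 (complainant, the preponderance of the evidence, weight is at least 49): (f) 60 ≥ 49 — meets.
  All elements met. The burden passes to the licensee.
Stage II.2 (licensee, any credible evidence, weight is at least 25): (g) 16 < 25 — fails.
  Stage II.2 not carried; the licensee fails its burden.
So the complainant prevails on this issue.
— Issue III —
At Stage III.1 the complainant must meet a clear and cogent showing (weight is at least 69): on (h) the weight is 68, < 69, so (h) does not meet the standard.
  Not every element is met, so the complainant fails to carry Stage III.1.
The analysis ends at Stage III.1; the licensee prevails on this issue.
Per-issue: Issue I → complainant; Issue II → complainant; Issue III → licensee. The complainant must prevail on at least one issue; overall, the complainant prevails.

complainant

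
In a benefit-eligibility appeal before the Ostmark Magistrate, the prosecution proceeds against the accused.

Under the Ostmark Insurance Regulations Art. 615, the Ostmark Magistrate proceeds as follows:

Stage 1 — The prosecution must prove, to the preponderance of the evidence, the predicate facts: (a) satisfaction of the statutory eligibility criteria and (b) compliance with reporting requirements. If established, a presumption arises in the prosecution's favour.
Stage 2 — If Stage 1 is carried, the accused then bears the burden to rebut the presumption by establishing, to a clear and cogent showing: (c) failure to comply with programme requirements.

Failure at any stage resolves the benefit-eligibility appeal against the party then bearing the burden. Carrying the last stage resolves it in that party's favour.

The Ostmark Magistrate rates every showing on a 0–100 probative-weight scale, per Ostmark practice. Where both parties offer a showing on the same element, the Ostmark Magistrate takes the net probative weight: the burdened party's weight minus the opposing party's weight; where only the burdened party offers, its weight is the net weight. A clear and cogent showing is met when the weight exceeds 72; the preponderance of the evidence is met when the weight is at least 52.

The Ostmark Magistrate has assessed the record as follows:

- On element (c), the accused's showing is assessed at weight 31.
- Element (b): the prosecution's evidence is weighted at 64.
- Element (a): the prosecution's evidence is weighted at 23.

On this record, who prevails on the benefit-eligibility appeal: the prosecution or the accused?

accused

Stage 1 — burden on prosecution; standard: the preponderance of the evidence (weight is at least 52).
    (a): 23 < 52 [not met]
    (b): 64 ≥ 52 [met]
  Stage 1 not carried; the prosecution fails its burden.
The accused prevails.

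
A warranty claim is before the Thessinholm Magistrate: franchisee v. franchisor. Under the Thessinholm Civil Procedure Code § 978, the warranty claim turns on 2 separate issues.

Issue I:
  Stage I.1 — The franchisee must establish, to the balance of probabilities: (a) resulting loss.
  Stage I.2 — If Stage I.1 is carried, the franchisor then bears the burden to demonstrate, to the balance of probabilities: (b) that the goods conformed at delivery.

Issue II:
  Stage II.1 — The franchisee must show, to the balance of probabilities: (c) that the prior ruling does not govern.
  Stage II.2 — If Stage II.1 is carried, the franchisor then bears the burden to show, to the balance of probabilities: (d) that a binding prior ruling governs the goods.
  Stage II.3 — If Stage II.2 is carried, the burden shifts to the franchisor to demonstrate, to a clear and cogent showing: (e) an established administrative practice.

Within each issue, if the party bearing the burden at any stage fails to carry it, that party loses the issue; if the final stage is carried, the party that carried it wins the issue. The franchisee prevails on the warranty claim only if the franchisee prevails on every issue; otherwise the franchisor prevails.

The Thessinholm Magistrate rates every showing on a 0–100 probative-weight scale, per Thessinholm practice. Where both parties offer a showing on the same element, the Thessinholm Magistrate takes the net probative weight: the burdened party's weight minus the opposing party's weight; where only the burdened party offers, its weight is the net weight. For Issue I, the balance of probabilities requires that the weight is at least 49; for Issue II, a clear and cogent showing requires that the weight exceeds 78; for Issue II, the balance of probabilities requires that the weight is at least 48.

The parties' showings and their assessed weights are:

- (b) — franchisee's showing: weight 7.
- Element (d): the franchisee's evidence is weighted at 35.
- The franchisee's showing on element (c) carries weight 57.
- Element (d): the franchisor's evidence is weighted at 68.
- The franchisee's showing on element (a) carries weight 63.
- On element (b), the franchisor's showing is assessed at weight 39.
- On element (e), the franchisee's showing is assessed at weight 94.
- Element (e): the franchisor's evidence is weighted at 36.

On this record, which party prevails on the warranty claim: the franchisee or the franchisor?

franchisee

— Issue I —
At Stage I.1 the franchisee must meet the balance of probabilities (weight is at least 49): on (a) the weight is 63, ≥ 49, so (a) meets the standard.
  All elements met. The burden passes to the franchisor.
At Stage I.2 the franchisor must meet the balance of probabilities (weight is at least 49): on (b) the weight is 39 less the opposing 7 gives net 32, < 49, so (b) does not meet the standard.
  Stage I.2 not carried; the franchisor fails its burden.
So the franchisee prevails on this issue.
— Issue II —
At Stage II.1 the franchisee must meet the balance of probabilities (weight is at least 48): on (c) the weight is 57, which does reach 48, so (c) meets the standard.
  Stage II.1 carried; the burden shifts to the franchisor.
At Stage II.2 the franchisor must meet the balance of probabilities (weight is at least 48): on (d) the weight is 68 less the opposing 35 gives net 33, < 48, so (d) does not meet the standard.
  Not every element is met, so the franchisor fails to carry Stage II.2.
So the franchisee prevails on this issue.
Per-issue: Issue I → franchisee; Issue II → franchisee. The franchisee must prevail on every issue; overall, the franchisee prevails.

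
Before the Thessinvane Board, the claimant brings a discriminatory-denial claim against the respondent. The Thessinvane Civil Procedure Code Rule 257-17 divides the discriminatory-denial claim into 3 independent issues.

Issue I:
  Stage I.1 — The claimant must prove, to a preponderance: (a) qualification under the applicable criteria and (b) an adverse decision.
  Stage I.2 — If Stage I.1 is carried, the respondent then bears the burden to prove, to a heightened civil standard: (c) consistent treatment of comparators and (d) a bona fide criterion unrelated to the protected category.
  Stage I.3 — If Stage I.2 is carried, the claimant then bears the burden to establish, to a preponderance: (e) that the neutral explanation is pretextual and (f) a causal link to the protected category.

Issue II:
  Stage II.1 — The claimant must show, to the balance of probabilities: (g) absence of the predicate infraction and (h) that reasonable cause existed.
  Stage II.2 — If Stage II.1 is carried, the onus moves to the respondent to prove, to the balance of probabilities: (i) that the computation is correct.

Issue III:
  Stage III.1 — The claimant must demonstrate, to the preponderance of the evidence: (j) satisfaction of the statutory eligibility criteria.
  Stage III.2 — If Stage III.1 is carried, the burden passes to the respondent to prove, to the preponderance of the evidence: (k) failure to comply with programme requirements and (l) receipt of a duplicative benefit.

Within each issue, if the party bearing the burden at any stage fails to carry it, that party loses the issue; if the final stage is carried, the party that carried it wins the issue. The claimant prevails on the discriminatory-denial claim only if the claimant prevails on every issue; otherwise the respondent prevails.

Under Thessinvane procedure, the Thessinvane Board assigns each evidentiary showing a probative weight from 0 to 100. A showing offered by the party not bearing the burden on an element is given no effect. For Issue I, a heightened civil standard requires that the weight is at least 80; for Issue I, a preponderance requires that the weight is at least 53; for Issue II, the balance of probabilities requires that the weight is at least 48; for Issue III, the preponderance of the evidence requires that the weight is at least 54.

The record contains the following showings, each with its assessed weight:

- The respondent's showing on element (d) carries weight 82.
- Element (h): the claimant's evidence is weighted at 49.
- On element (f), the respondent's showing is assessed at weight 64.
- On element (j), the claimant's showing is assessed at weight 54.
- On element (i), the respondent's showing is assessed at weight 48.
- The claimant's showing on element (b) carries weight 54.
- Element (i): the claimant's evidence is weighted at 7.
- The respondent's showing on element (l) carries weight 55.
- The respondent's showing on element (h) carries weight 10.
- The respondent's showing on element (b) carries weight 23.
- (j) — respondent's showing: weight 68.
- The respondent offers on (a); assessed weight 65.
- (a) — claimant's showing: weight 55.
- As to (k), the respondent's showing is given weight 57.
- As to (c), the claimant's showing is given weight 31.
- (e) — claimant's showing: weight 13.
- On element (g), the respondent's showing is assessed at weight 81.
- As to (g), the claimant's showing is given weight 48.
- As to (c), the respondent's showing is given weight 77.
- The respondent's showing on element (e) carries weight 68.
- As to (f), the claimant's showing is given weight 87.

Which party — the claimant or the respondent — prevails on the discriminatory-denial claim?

respondent

— Issue I —
At Stage I.1 the claimant must meet a preponderance (weight is at least 53): on (a) the weight is 55 (the respondent's 65 is given no effect), which does reach 53, so (a) meets the standard; on (b) the weight is 54 (the respondent's 23 is given no effect), ≥ 53, so (b) meets the standard.
  The claimant carries Stage I.1; the respondent now bears the burden.
At Stage I.2 the respondent must meet a heightened civil standard (weight is at least 80): on (c) the weight is 77 (the claimant's 31 is given no effect), which does not reach 80, so (c) does not meet the standard; on (d) the weight is 82, ≥ 80, so (d) meets the standard.
  Not every element is met, so the respondent fails to carry Stage I.2.
So the claimant prevails on this issue.
— Issue II —
Stage II.1 (claimant, the balance of probabilities, weight is at least 48): (g) 48 (respondent's 81 disregarded) ≥ 48 — meets; (h) 49 (respondent's 10 disregarded) ≥ 48 — meets.
  All elements met. The burden passes to the respondent.
Stage II.2 (respondent, the balance of probabilities, weight is at least 48): (i) 48 (claimant's 7 disregarded) ≥ 48 — meets.
  Stage II.2 carried; the final stage is satisfied.
Every stage carried; the respondent prevails on this issue.
— Issue III —
Stage III.1 (claimant, the preponderance of the evidence, weight is at least 54): (j) 54 (respondent's 68 disregarded) ≥ 54 — meets.
  All elements met. The burden passes to the respondent.
Stage III.2 (respondent, the preponderance of the evidence, weight is at least 54): (k) 57 ≥ 54 — meets; (l) 55 ≥ 54 — meets.
  Stage III.2 carried; the final stage is satisfied.
All stages carried — the respondent prevails on this issue.
Per-issue: Issue I → claimant; Issue II → respondent; Issue III → respondent. The claimant must prevail on every issue; overall, the respondent prevails.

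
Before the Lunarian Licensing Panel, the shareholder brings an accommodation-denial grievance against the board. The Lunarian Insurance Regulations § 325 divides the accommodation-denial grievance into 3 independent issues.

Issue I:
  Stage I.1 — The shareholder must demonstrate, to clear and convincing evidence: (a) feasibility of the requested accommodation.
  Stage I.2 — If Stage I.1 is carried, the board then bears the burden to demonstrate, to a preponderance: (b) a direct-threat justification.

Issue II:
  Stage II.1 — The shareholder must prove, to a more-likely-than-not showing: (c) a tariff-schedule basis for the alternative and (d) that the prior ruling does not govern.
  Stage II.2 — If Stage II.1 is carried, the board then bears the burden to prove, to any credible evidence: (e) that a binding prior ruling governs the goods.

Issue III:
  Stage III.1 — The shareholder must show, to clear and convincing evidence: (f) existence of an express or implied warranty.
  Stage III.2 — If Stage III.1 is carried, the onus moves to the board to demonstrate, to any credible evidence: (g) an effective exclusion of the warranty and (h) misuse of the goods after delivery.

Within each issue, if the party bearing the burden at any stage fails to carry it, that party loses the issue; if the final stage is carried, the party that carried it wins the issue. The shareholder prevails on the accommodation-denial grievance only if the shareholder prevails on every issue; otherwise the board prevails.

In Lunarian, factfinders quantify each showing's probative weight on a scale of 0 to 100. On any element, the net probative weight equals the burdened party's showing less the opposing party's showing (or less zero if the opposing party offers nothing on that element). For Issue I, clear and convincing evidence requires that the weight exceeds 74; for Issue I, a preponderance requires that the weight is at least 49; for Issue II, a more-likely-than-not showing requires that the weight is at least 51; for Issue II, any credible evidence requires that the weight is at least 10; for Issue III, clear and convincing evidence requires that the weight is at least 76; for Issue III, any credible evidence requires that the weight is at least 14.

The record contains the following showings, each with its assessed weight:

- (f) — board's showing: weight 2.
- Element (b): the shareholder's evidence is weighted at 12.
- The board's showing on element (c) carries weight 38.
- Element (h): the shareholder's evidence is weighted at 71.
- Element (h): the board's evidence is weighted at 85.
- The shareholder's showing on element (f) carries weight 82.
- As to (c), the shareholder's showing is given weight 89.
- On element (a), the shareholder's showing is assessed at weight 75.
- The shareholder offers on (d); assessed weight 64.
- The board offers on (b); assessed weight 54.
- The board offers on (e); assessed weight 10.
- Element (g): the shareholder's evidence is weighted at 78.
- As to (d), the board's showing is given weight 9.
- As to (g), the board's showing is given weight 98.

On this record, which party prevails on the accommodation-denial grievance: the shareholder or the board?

board

— Issue I —
At Stage I.1 the shareholder must meet clear and convincing evidence (weight exceeds 74): on (a) the weight is 75, which does exceed 74, so (a) meets the standard.
  Stage I.1 is satisfied; the onus moves to the board.
At Stage I.2 the board must meet a preponderance (weight is at least 49): on (b) the weight is 54 less the opposing 12 gives net 42, which does not reach 49, so (b) does not meet the standard.
  Not every element is met, so the board fails to carry Stage I.2.
The analysis ends at Stage I.2; the shareholder prevails on this issue.
— Issue II —
Stage II.1 (shareholder, a more-likely-than-not showing, weight is at least 51): (c) net 89−38=51 ≥ 51 — meets; (d) net 64−9=55 ≥ 51 — meets.
  Stage II.1 is satisfied; the onus moves to the board.
Stage II.2 (board, any credible evidence, weight is at least 10): (e) 10 ≥ 10 — meets.
  All elements met at the final stage.
All stages carried — the board prevails on this issue.
— Issue III —
Stage III.1 (shareholder, clear and convincing evidence, weight is at least 76): (f) net 82−2=80 ≥ 76 — meets.
  Stage III.1 is satisfied; the onus moves to the board.
Stage III.2 (board, any credible evidence, weight is at least 14): (g) net 98−78=20 ≥ 14 — meets; (h) net 85−71=14 ≥ 14 — meets.
  The board carries the last stage.
All stages carried — the board prevails on this issue.
Per-issue: Issue I → shareholder; Issue II → board; Issue III → board. The shareholder must prevail on every issue; overall, the board prevails.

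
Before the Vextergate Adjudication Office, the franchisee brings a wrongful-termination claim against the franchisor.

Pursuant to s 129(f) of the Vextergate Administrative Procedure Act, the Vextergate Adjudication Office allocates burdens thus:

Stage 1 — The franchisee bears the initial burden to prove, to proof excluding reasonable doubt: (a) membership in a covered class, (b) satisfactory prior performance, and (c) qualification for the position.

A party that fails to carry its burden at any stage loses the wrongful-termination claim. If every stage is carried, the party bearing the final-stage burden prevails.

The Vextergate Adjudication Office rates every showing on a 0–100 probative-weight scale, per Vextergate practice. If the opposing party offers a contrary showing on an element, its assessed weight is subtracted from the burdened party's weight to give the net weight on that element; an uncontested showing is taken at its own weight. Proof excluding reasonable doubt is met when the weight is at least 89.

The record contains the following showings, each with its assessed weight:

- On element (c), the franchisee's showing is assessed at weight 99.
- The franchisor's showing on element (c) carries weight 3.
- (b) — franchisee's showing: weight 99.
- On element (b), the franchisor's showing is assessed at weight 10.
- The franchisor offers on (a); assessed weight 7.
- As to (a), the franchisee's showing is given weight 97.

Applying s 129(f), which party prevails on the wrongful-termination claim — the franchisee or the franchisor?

Stage 1 — burden on franchisee; standard: proof excluding reasonable doubt (weight is at least 89).
    (a): 97 − 7 = 90 ≥ 89 [met]
    (b): 99 − 10 = 89 ≥ 89 [met]
    (c): 99 − 3 = 96 ≥ 89 [met]
  Stage 1 carried; the final stage is satisfied.
With every stage satisfied, the franchisee prevails.

franchisee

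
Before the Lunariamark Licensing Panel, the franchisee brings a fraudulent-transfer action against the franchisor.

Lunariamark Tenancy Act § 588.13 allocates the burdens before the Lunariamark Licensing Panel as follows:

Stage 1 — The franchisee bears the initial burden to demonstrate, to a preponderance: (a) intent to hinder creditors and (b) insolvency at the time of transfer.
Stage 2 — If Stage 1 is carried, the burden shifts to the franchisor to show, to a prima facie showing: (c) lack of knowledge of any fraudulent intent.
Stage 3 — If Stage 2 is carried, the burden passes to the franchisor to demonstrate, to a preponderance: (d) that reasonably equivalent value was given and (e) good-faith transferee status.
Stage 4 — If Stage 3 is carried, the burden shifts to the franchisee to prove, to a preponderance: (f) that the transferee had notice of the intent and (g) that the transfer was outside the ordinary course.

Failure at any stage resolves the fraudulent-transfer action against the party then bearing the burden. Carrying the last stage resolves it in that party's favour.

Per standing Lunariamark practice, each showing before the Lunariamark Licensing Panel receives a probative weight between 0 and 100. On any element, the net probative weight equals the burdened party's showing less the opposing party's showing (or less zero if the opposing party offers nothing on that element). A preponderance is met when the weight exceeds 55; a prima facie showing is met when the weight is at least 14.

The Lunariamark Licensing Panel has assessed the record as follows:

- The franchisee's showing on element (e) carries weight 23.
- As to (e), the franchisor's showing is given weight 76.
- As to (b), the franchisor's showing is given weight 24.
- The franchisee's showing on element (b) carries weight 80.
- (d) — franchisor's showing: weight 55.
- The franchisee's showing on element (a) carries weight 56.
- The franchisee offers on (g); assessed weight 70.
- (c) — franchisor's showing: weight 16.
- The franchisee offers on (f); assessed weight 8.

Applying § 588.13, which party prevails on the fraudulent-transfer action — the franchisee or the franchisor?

Stage 1 — burden on franchisee; standard: a preponderance (weight exceeds 55).
    (a): 56 > 55 [met]
    (b): 80 − 24 = 56 > 55 [met]
  Stage 1 carried; the burden shifts to the franchisor.
Stage 2 — burden on franchisor; standard: a prima facie showing (weight is at least 14).
    (c): 16 ≥ 14 [met]
  All elements met. The franchisor retains the burden for Stage 3.
Stage 3 — burden on franchisor; standard: a preponderance (weight exceeds 55).
    (d): 55 ≤ 55 [not met]
    (e): 76 − 23 = 53 ≤ 55 [not met]
  Not every element is met, so the franchisor fails to carry Stage 3.
So the franchisee prevails.

franchisee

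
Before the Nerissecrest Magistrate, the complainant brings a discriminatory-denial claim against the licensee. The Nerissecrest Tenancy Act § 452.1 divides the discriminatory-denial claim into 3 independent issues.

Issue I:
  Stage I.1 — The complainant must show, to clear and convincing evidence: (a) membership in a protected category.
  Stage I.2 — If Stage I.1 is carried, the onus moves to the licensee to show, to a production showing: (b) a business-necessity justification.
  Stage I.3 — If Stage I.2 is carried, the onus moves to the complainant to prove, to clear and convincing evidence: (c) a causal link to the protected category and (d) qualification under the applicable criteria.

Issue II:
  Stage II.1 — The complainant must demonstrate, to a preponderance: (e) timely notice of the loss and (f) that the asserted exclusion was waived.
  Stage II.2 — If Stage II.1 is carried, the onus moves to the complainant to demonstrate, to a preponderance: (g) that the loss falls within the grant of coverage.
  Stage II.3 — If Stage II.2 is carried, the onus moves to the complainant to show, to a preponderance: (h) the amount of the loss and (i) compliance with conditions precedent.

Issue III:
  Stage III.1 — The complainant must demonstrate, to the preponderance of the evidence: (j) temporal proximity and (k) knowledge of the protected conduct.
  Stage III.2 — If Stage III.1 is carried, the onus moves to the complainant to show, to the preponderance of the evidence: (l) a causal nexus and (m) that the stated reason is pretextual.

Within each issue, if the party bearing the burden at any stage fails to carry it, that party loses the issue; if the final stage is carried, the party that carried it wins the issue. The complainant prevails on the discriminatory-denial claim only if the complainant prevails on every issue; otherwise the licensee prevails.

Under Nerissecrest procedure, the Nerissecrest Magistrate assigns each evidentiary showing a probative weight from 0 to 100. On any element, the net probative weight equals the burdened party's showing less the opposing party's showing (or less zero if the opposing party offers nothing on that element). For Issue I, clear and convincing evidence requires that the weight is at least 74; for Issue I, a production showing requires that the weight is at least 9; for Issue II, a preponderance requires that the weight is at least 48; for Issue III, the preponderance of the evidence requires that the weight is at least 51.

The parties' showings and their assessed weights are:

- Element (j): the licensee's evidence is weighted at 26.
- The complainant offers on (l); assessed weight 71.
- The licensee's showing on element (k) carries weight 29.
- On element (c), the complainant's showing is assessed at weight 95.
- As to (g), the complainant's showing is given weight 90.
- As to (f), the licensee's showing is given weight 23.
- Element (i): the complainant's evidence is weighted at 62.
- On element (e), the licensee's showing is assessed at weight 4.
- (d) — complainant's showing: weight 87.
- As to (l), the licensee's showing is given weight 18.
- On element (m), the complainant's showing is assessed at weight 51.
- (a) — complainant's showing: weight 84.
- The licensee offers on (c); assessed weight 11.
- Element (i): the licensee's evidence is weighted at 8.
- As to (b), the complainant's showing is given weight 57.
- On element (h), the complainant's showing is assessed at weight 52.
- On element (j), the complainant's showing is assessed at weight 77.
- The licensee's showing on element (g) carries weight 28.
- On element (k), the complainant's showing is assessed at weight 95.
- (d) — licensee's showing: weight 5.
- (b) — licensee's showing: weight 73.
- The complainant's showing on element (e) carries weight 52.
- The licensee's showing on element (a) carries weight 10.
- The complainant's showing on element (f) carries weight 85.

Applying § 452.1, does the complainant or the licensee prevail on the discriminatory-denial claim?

— Issue I —
Stage I.1 — burden on complainant; standard: clear and convincing evidence (weight is at least 74).
    (a): 84 − 10 = 74 ≥ 74 [met]
  Stage I.1 is satisfied; the onus moves to the licensee.
Stage I.2 — burden on licensee; standard: a production showing (weight is at least 9).
    (b): 73 − 57 = 16 ≥ 9 [met]
  All elements met. The burden passes to the complainant.
Stage I.3 — burden on complainant; standard: clear and convincing evidence (weight is at least 74).
    (c): 95 − 11 = 84 ≥ 74 [met]
    (d): 87 − 5 = 82 ≥ 74 [met]
  Stage I.3 carried; the final stage is satisfied.
All stages carried — the complainant prevails on this issue.
— Issue II —
Stage II.1 (complainant, a preponderance, weight is at least 48): (e) net 52−4=48 ≥ 48 — meets; (f) net 85−23=62 ≥ 48 — meets.
  Stage II.1 is satisfied; the complainant continues to bear the burden.
Stage II.2 (complainant, a preponderance, weight is at least 48): (g) net 90−28=62 ≥ 48 — meets.
  All elements met. The complainant retains the burden for Stage II.3.
Stage II.3 (complainant, a preponderance, weight is at least 48): (h) 52 ≥ 48 — meets; (i) net 62−8=54 ≥ 48 — meets.
  Stage II.3 carried; the final stage is satisfied.
With every stage satisfied, the complainant prevails on this issue.
— Issue III —
At Stage III.1 the complainant must meet the preponderance of the evidence (weight is at least 51): on (j) the weight is 77 less the opposing 26 gives net 51, ≥ 51, so (j) meets the standard; on (k) the weight is 95 less the opposing 29 gives net 66, ≥ 51, so (k) meets the standard.
  Stage III.1 carried; the burden remains with the complainant.
At Stage III.2 the complainant must meet the preponderance of the evidence (weight is at least 51): on (l) the weight is 71 less the opposing 18 gives net 53, which does reach 51, so (l) meets the standard; on (m) the weight is 51, which does reach 51, so (m) meets the standard.
  The complainant carries the last stage.
All stages carried — the complainant prevails on this issue.
Per-issue: Issue I → complainant; Issue II → complainant; Issue III → complainant. The complainant must prevail on every issue; overall, the complainant prevails.

complainant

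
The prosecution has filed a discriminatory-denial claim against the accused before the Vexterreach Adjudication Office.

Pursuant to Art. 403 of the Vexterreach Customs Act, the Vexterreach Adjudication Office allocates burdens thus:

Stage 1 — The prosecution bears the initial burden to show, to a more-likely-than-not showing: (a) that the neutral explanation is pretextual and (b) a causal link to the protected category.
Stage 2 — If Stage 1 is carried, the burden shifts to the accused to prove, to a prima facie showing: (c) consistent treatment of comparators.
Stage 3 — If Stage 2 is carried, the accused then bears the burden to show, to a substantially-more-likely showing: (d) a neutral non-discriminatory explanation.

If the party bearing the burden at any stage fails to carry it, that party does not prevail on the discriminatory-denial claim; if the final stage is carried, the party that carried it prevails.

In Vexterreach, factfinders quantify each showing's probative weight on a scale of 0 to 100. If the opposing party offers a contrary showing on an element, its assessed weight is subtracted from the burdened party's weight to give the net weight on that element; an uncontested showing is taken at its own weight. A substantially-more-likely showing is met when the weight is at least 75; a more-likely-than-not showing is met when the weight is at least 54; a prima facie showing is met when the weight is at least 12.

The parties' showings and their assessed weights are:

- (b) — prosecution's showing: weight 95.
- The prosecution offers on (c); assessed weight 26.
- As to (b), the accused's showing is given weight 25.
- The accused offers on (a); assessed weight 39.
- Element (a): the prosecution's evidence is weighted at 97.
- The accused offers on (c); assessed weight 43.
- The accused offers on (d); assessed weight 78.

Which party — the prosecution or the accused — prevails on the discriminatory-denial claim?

accused

Stage 1 (prosecution, a more-likely-than-not showing, weight is at least 54): (a) net 97−39=58 ≥ 54 — meets; (b) net 95−25=70 ≥ 54 — meets.
  All elements met. The burden passes to the accused.
Stage 2 (accused, a prima facie showing, weight is at least 12): (c) net 43−26=17 ≥ 12 — meets.
  All elements met. The accused retains the burden for Stage 3.
Stage 3 (accused, a substantially-more-likely showing, weight is at least 75): (d) 78 ≥ 75 — meets.
  The accused carries the last stage.
With every stage satisfied, the accused prevails.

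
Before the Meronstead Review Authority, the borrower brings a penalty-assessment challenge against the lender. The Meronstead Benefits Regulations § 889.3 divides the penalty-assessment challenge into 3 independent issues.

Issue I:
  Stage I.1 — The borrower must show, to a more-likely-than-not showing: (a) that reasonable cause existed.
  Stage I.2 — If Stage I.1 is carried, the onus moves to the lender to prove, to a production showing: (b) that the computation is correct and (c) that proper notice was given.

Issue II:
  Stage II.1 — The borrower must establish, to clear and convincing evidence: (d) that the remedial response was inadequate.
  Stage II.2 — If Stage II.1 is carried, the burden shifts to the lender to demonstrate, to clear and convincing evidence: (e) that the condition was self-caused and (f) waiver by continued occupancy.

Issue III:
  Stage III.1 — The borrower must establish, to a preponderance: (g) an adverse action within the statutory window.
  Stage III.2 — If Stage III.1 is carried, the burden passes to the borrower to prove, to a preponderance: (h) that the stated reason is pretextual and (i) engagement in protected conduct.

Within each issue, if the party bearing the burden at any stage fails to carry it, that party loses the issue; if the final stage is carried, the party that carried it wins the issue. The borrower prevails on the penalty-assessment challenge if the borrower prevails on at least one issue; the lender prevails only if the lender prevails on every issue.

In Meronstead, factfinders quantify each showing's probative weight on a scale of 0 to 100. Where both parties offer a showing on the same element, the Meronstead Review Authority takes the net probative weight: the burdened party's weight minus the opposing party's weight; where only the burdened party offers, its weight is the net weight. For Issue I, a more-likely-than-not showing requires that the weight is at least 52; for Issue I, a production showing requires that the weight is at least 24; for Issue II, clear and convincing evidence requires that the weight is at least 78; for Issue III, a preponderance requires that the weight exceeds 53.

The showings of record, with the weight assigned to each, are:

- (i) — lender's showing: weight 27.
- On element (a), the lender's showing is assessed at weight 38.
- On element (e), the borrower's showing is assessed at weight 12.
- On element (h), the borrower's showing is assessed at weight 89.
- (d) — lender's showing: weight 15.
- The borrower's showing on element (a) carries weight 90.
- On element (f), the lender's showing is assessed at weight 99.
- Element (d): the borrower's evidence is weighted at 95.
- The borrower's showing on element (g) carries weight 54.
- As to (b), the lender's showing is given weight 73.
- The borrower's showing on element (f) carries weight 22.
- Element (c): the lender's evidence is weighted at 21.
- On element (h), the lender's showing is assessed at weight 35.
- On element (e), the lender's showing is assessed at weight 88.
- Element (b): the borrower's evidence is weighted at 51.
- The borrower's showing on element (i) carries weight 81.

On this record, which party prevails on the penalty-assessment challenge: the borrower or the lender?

— Issue I —
Stage I.1 (borrower, a more-likely-than-not showing, weight is at least 52): (a) net 90−38=52 ≥ 52 — meets.
  Stage I.1 is satisfied; the onus moves to the lender.
Stage I.2 (lender, a production showing, weight is at least 24): (b) net 73−51=22 < 24 — fails; (c) 21 < 24 — fails.
  The lender does not carry Stage I.2.
So the borrower prevails on this issue.
— Issue II —
Stage II.1 — burden on borrower; standard: clear and convincing evidence (weight is at least 78).
    (d): 95 − 15 = 80 ≥ 78 [met]
  Stage II.1 carried; the burden shifts to the lender.
Stage II.2 — burden on lender; standard: clear and convincing evidence (weight is at least 78).
    (e): 88 − 12 = 76 < 78 [not met]
    (f): 99 − 22 = 77 < 78 [not met]
  Stage II.2 not carried; the lender fails its burden.
The borrower prevails on this issue.
— Issue III —
Stage III.1 (borrower, a preponderance, weight exceeds 53): (g) 54 > 53 — meets.
  Stage III.1 carried; the burden remains with the borrower.
Stage III.2 (borrower, a preponderance, weight exceeds 53): (h) net 89−35=54 > 53 — meets; (i) net 81−27=54 > 53 — meets.
  Stage III.2 carried; the final stage is satisfied.
Every stage carried; the borrower prevails on this issue.
Per-issue: Issue I → borrower; Issue II → borrower; Issue III → borrower. The borrower must prevail on at least one issue; overall, the borrower prevails.

borrower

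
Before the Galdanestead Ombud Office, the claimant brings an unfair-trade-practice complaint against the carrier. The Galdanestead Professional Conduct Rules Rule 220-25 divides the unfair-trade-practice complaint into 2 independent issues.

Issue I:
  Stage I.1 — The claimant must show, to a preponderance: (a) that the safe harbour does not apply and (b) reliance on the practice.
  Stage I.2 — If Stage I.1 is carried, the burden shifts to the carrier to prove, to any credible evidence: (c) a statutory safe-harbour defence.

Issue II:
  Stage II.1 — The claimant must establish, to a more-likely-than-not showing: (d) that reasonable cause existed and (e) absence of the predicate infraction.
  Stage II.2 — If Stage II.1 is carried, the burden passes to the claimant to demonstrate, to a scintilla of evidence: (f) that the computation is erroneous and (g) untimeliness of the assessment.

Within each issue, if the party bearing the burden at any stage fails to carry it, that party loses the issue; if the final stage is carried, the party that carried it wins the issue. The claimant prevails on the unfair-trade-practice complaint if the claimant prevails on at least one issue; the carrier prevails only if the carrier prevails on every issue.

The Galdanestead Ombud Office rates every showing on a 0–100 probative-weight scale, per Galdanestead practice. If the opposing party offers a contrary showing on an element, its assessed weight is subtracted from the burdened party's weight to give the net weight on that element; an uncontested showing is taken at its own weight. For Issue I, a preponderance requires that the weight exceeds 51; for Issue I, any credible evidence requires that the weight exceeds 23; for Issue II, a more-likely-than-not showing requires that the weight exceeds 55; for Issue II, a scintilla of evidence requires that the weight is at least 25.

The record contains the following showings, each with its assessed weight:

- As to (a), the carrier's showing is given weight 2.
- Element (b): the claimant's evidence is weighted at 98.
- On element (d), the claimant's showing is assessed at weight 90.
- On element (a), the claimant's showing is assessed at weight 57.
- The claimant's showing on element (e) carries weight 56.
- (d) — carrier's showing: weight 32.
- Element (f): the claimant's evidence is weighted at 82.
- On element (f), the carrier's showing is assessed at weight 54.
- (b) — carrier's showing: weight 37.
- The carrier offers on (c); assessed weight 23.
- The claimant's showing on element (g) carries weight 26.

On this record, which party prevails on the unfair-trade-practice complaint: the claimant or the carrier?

— Issue I —
Stage I.1 (claimant, a preponderance, weight exceeds 51): (a) net 57−2=55 > 51 — meets; (b) net 98−37=61 > 51 — meets.
  All elements met. The burden passes to the carrier.
Stage I.2 (carrier, any credible evidence, weight exceeds 23): (c) 23 ≤ 23 — fails.
  Stage I.2 not carried; the carrier fails its burden.
So the claimant prevails on this issue.
— Issue II —
Stage II.1 — burden on claimant; standard: a more-likely-than-not showing (weight exceeds 55).
    (d): 90 − 32 = 58 > 55 [met]
    (e): 56 > 55 [met]
  Stage II.1 is satisfied; the claimant continues to bear the burden.
Stage II.2 — burden on claimant; standard: a scintilla of evidence (weight is at least 25).
    (f): 82 − 54 = 28 ≥ 25 [met]
    (g): 26 ≥ 25 [met]
  All elements met at the final stage.
Every stage carried; the claimant prevails on this issue.
Per-issue: Issue I → claimant; Issue II → claimant. The claimant must prevail on at least one issue; overall, the claimant prevails.

claimant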